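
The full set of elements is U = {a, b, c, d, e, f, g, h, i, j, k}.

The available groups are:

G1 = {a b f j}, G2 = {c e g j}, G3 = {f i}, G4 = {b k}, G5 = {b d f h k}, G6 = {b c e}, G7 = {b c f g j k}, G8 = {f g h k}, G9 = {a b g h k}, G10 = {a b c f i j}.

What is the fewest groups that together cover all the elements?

3

Take {G2, G5, G10}. Their union is {a, b, c, d, e, f, g, h, i, j, k}, which is all 11 elements.
Only G5 contains d, so G5 is forced; the remaining 6 elements need at least 2 more groups (each remaining group adds at most 4) — so at least 3 groups are needed, and 3 is optimal.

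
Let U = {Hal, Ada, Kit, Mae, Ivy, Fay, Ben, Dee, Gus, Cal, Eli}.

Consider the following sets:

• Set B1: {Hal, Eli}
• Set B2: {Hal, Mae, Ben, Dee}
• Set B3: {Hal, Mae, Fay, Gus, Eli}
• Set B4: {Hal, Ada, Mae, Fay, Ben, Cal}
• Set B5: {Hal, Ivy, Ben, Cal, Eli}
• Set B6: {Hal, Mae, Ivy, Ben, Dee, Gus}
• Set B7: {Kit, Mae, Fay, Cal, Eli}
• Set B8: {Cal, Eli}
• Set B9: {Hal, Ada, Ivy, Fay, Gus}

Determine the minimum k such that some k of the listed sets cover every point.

3

Take {B4, B6, B7}. Their union is {Hal, Ada, Kit, Mae, Ivy, Fay, Ben, Dee, Gus, Cal, Eli}, which is all 11 points.
Only B7 contains Kit, so B7 is forced; the remaining 6 points need at least 2 more sets (each remaining set adds at most 5) — so at least 3 sets are needed, and 3 is optimal.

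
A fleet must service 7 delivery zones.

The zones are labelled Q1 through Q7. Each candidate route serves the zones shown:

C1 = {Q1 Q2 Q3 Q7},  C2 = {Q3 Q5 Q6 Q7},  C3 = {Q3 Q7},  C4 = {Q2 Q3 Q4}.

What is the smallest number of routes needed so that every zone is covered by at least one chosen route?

Take {C1, C2, C4}. Their union is {Q1, Q2, Q3, Q4, Q5, Q6, Q7}, which is all 7 zones.
Only C1 contains Q1, so C1 is forced; the remaining 3 zones need at least 2 more routes (each remaining route adds at most 2) — so at least 3 routes are needed, and 3 is optimal.

3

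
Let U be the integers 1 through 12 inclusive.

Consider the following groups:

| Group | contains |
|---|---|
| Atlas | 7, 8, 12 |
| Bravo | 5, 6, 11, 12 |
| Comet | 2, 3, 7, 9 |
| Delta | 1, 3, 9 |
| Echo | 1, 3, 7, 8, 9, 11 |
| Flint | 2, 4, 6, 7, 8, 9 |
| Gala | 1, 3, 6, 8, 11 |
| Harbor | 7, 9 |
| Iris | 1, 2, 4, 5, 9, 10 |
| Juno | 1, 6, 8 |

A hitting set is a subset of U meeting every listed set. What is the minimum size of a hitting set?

3

The 3 items {6, 8, 9} hit every group.
No choice of 2 items meets every group, so 3 is the minimum.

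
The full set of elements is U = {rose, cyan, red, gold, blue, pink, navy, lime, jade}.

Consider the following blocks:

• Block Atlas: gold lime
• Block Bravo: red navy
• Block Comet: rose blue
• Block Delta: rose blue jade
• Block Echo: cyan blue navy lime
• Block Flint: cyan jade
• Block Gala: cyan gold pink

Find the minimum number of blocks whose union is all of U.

Take {Bravo, Delta, Echo, Gala}. Their union is {rose, cyan, red, gold, blue, pink, navy, lime, jade}, which is all 9 elements.
Only Bravo contains red, so Bravo is forced; the remaining 7 elements need at least 3 more blocks (each remaining block adds at most 3) — so at least 4 blocks are needed, and 4 is optimal.

4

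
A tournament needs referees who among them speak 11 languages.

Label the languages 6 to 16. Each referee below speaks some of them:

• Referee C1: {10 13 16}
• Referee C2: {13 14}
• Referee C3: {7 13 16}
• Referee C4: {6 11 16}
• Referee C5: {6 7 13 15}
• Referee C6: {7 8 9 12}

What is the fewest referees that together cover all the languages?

Take {C1, C2, C4, C5, C6}. Their union is {6, 7, 8, 9, 10, 11, 12, 13, 14, 15, 16}, which is all 11 languages.
No 4 of the 6 referees cover everything (all 15 combinations miss at least one language), so 5 is optimal.

5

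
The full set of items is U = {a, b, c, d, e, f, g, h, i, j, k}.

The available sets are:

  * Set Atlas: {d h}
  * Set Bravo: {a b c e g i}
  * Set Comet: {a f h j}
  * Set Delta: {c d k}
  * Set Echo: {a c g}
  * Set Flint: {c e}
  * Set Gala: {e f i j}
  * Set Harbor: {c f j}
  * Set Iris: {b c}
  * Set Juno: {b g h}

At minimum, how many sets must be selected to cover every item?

Bravo, Comet, and Delta cover everything between them: the union {a, b, c, d, e, f, g, h, i, j, k} is all of U.
Only Delta contains k, so Delta is forced; the remaining 8 items need at least 2 more sets (each remaining set adds at most 5) — so at least 3 sets are needed, and 3 is optimal.

3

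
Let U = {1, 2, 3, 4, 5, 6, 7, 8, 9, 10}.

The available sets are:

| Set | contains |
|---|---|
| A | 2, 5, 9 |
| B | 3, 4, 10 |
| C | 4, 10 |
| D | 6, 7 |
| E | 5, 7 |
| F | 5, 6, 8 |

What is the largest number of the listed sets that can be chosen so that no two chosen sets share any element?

A, C, D are pairwise disjoint (A={2,5,9}; C={4,10}; D={6,7}).
Every remaining set overlaps one of these, and no 4 of the listed sets are pairwise disjoint, so 3 is the maximum.

3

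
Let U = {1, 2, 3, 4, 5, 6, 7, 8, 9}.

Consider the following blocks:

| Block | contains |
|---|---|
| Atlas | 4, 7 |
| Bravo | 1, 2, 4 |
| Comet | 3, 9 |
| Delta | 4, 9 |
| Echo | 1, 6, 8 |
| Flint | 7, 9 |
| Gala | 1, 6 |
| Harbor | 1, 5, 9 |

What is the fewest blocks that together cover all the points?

5

Atlas, Bravo, Comet, Echo, and Harbor cover everything between them: the union {1, 2, 3, 4, 5, 6, 7, 8, 9} is all of U.
No 4 of the 8 blocks cover everything (all 70 combinations miss at least one point), so 5 is optimal.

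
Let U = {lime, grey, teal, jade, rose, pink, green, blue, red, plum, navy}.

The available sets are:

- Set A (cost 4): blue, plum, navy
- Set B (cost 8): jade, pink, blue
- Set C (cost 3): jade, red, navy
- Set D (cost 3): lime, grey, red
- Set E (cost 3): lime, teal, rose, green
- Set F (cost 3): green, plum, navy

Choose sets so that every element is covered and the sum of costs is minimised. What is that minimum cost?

17

B, D, E, F together cover every element (B ∪ D ∪ E ∪ F = {lime, grey, teal, jade, rose, pink, green, blue, red, plum, navy}); total cost 8 + 3 + 3 + 3 = 17.
The greedy pick E, C, A, D, B costs 21; no covering selection beats 17.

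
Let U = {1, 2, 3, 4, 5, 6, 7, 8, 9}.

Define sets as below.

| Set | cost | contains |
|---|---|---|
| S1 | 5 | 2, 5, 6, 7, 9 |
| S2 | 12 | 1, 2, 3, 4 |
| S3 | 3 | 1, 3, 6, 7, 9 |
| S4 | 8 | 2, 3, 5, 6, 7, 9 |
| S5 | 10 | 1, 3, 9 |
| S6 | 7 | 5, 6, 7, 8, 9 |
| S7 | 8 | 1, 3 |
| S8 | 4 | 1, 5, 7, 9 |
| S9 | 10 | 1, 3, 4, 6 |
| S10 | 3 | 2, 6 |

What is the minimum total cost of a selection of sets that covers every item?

S2, S6 together cover every item (S2 ∪ S6 = {1, 2, 3, 4, 5, 6, 7, 8, 9}); total cost 12 + 7 = 19.
The greedy pick S3, S1, S6, S9 costs 25; no covering selection beats 19.

19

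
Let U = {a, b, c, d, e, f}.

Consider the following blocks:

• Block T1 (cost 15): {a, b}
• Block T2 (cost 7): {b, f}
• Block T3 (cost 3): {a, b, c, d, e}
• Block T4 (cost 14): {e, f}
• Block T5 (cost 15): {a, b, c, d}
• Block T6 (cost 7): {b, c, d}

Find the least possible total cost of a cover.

10

T2, T3 together cover every element (T2 ∪ T3 = {a, b, c, d, e, f}); total cost 7 + 3 = 10.
No covering selection has total cost below 10.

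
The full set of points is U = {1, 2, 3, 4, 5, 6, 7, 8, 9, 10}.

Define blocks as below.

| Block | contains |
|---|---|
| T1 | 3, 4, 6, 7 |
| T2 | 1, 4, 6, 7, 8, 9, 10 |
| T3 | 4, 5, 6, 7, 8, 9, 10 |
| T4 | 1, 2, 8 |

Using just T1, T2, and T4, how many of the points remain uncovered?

Union of T1, T2, T4 = {1, 2, 3, 4, 6, 7, 8, 9, 10}.
Not covered: 5 — 1 point.

1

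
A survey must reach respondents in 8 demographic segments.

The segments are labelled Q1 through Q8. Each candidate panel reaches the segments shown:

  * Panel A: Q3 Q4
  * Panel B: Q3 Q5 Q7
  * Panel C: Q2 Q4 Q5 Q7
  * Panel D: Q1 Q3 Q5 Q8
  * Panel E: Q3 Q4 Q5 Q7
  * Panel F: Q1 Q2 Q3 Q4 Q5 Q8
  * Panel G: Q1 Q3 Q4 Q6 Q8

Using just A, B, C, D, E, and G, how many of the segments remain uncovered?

0

Union of A, B, C, D, E, G = {Q1, Q2, Q3, Q4, Q5, Q6, Q7, Q8} — that's every segment, so 0 are uncovered.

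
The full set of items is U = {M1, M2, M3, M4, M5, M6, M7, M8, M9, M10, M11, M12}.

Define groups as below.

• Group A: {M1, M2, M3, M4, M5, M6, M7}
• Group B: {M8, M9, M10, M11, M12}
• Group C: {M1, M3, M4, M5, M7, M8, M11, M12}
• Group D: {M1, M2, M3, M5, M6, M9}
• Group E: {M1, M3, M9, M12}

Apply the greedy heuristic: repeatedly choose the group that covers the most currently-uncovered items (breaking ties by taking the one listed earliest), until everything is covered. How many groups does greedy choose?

Greedy: pick C (covers 8 new) → pick D (covers 3 new) → pick B (covers 1 new). Total picks: 3.
(The true minimum cover uses only 2 groups, so greedy is not optimal here.)

3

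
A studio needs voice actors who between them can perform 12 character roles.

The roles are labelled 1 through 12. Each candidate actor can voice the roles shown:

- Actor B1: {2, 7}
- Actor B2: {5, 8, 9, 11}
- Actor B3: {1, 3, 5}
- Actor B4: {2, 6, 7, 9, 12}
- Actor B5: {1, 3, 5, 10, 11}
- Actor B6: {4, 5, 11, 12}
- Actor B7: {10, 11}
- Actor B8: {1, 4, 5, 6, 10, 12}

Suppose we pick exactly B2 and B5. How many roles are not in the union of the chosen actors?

Union of B2, B5 = {1, 3, 5, 8, 9, 10, 11}.
Not covered: 2, 4, 6, 7, 12 — 5 roles.

5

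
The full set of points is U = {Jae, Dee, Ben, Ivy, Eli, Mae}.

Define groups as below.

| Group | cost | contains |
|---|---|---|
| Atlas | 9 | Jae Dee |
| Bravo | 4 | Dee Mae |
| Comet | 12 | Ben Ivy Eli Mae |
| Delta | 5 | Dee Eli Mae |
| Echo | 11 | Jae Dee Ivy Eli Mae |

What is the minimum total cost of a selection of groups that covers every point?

21

Atlas, Comet together cover every point (Atlas ∪ Comet = {Jae, Dee, Ben, Ivy, Eli, Mae}); total cost 9 + 12 = 21.
The greedy pick Delta, Echo, Comet costs 28; no covering selection beats 21.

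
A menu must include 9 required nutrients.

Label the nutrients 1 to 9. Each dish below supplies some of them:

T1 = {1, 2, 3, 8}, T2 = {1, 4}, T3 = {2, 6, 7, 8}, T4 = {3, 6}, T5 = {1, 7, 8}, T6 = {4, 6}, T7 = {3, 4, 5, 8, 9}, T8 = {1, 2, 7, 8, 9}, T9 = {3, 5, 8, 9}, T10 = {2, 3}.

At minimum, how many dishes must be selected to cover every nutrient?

T6 and T8 and T9 together: T6 ∪ T8 ∪ T9 = {1, 2, 3, 4, 5, 6, 7, 8, 9} — every nutrient is covered.
No 2 of the 10 dishes cover everything (all 45 combinations miss at least one nutrient), so 3 is optimal.

3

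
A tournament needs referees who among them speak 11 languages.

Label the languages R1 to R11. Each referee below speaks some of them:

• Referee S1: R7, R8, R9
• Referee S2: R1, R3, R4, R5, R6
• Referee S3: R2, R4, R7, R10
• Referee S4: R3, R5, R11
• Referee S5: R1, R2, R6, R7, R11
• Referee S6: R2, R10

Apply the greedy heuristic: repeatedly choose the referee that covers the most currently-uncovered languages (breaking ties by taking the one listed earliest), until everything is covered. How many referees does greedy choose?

4

Greedy: pick S2 (covers 5 new) → pick S1 (covers 3 new) → pick S3 (covers 2 new) → pick S4 (covers 1 new). Total picks: 4.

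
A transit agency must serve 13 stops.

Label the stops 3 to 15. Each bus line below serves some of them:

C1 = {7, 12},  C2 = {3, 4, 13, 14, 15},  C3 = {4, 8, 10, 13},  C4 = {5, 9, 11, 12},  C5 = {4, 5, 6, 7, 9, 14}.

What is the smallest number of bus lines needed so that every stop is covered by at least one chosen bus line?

C2 and C3 and C4 and C5 together: C2 ∪ C3 ∪ C4 ∪ C5 = {3, 4, 5, 6, 7, 8, 9, 10, 11, 12, 13, 14, 15} — every stop is covered.
Only C5 contains 6, so C5 is forced; the remaining 7 stops need at least 3 more bus lines (each remaining bus line adds at most 3) — so at least 4 bus lines are needed, and 4 is optimal.

4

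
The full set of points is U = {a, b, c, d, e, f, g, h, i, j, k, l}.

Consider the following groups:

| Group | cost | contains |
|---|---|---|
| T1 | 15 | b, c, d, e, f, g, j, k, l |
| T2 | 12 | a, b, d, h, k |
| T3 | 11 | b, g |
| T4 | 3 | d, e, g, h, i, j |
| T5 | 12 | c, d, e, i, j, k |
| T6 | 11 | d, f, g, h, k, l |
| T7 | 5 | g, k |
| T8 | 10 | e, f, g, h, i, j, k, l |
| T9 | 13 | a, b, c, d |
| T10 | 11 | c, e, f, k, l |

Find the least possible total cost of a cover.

T8, T9 together cover every point (T8 ∪ T9 = {a, b, c, d, e, f, g, h, i, j, k, l}); total cost 10 + 13 = 23.
The greedy pick T4, T10, T2 costs 26; no covering selection beats 23.

23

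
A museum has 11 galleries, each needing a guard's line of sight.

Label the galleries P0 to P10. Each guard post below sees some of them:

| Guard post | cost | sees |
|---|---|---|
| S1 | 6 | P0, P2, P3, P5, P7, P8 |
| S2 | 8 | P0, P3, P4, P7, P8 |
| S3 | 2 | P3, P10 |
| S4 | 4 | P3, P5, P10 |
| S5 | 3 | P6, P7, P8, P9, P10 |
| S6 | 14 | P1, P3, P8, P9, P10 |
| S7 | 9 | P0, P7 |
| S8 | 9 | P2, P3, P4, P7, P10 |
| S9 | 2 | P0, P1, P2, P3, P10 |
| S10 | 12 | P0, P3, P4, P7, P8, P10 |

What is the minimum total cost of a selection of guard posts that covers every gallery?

S2, S4, S5, S9 together cover every gallery (S2 ∪ S4 ∪ S5 ∪ S9 = {P0, P1, P2, P3, P4, P5, P6, P7, P8, P9, P10}); total cost 8 + 4 + 3 + 2 = 17.
No covering selection has total cost below 17.

17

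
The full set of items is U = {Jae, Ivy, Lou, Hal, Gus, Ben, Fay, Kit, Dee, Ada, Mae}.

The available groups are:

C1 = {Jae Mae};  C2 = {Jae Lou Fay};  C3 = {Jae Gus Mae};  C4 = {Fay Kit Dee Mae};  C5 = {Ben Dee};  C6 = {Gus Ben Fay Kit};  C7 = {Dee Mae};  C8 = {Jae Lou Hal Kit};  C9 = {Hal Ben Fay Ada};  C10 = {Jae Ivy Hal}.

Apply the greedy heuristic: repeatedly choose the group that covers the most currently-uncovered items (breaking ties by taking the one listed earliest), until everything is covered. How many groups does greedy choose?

Greedy: pick C4 (covers 4 new) → pick C8 (covers 3 new) → pick C6 (covers 2 new) → pick C9 (covers 1 new) → pick C10 (covers 1 new). Total picks: 5.

5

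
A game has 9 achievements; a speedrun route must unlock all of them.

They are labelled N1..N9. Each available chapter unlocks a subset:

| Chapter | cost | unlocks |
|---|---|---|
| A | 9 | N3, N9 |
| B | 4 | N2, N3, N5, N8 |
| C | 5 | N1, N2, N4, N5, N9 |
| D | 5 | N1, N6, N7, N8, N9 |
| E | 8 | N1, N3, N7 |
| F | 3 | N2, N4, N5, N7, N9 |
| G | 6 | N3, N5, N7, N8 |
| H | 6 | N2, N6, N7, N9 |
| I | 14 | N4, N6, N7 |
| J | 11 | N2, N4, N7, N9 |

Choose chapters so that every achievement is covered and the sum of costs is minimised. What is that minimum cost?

12

B, D, F together cover every achievement (B ∪ D ∪ F = {N1, N2, N3, N4, N5, N6, N7, N8, N9}); total cost 4 + 5 + 3 = 12.
No covering selection has total cost below 12.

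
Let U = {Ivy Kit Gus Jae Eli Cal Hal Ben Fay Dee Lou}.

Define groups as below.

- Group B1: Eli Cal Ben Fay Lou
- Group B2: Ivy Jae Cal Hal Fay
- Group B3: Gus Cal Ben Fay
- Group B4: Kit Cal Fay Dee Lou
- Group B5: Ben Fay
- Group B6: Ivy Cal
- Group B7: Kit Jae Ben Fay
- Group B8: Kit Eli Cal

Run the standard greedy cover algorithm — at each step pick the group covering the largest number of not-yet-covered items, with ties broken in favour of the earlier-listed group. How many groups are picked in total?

4

Greedy: pick B1 (covers 5 new) → pick B2 (covers 3 new) → pick B4 (covers 2 new) → pick B3 (covers 1 new). Total picks: 4.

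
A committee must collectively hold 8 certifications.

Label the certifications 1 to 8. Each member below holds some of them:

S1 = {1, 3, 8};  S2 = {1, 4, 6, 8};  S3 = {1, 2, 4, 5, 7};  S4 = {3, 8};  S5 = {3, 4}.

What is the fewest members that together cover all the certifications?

S1 and S2 and S3 together: S1 ∪ S2 ∪ S3 = {1, 2, 3, 4, 5, 6, 7, 8} — every certification is covered.
Only S3 contains 2, so S3 is forced; the remaining 3 certifications need at least 2 more members (each remaining member adds at most 2) — so at least 3 members are needed, and 3 is optimal.

3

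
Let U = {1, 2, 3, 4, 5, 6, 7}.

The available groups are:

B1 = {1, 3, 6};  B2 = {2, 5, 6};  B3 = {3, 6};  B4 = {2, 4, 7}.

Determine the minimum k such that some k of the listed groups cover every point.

3

Take {B1, B2, B4}. Their union is {1, 2, 3, 4, 5, 6, 7}, which is all 7 points.
Each group has at most 3 points, and 2·3 = 6 < 7 — so at least 3 groups are needed, and 3 is optimal.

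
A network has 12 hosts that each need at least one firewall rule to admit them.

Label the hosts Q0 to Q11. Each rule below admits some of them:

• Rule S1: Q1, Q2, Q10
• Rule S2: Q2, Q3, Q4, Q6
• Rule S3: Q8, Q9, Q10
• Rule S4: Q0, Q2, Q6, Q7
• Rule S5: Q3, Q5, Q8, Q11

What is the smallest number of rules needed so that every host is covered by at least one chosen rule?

Take {S1, S2, S3, S4, S5}. Their union is {Q0, Q1, Q2, Q3, Q4, Q5, Q6, Q7, Q8, Q9, Q10, Q11}, which is all 12 hosts.
No 4 of the 5 rules cover everything (all 5 combinations miss at least one host), so 5 is optimal.

5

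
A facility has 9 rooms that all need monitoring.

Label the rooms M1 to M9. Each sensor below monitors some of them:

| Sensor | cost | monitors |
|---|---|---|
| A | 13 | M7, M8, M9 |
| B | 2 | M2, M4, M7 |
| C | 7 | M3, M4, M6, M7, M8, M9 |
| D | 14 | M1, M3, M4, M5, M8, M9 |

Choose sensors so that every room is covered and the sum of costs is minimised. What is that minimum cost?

23

B, C, D together cover every room (B ∪ C ∪ D = {M1, M2, M3, M4, M5, M6, M7, M8, M9}); total cost 2 + 7 + 14 = 23.
No covering selection has total cost below 23.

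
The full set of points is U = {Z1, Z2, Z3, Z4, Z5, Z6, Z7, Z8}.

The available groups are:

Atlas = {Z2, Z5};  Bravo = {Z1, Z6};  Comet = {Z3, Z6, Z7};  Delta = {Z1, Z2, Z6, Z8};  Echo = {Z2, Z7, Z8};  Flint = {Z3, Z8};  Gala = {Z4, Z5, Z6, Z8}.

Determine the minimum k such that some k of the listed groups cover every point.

3

Comet, Delta, and Gala cover everything between them: the union {Z1, Z2, Z3, Z4, Z5, Z6, Z7, Z8} is all of U.
Only Gala contains Z4, so Gala is forced; the remaining 4 points need at least 2 more groups (each remaining group adds at most 2) — so at least 3 groups are needed, and 3 is optimal.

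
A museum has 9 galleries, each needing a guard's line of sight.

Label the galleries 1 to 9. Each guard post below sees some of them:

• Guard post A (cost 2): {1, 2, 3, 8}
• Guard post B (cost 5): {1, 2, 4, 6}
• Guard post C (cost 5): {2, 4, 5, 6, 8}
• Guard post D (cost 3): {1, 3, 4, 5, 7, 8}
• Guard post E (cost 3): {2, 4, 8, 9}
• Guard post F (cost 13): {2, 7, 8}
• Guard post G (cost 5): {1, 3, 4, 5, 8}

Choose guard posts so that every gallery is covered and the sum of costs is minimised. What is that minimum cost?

B, D, E together cover every gallery (B ∪ D ∪ E = {1, 2, 3, 4, 5, 6, 7, 8, 9}); total cost 5 + 3 + 3 = 11.
The greedy pick A, D, E, B costs 13; no covering selection beats 11.

11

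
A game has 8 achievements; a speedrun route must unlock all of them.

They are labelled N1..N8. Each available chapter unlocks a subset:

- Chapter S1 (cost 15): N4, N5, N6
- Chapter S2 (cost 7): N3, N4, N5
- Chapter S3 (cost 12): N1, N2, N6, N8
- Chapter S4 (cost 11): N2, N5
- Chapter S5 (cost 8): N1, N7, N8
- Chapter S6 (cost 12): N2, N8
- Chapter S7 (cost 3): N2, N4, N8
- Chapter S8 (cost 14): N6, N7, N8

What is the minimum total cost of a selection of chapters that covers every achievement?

27

S2, S3, S5 together cover every achievement (S2 ∪ S3 ∪ S5 = {N1, N2, N3, N4, N5, N6, N7, N8}); total cost 7 + 12 + 8 = 27.
The greedy pick S7, S2, S5, S3 costs 30; no covering selection beats 27.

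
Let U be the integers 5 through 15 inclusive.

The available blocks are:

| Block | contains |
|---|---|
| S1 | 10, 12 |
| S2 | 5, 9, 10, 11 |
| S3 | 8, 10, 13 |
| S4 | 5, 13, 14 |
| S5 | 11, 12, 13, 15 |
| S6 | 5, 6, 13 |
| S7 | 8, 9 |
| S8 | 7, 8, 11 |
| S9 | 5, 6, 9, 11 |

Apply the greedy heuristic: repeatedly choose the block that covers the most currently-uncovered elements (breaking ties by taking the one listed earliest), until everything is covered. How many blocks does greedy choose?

5

Greedy: pick S2 (covers 4 new) → pick S5 (covers 3 new) → pick S8 (covers 2 new) → pick S4 (covers 1 new) → pick S6 (covers 1 new). Total picks: 5.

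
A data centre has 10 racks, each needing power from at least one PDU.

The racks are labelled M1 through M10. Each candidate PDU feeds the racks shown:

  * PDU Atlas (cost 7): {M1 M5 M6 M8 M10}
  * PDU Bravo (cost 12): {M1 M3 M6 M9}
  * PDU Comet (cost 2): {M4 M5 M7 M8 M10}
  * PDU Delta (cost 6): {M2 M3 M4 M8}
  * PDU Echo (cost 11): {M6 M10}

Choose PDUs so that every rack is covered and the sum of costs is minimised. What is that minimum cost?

20

Bravo, Comet, Delta together cover every rack (Bravo ∪ Comet ∪ Delta = {M1, M2, M3, M4, M5, M6, M7, M8, M9, M10}); total cost 12 + 2 + 6 = 20.
No covering selection has total cost below 20.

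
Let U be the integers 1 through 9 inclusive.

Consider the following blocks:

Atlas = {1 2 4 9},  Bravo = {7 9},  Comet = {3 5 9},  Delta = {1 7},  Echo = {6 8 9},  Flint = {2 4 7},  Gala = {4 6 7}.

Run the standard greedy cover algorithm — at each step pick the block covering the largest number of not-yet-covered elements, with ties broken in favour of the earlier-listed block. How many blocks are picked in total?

Greedy: pick Atlas (covers 4 new) → pick Comet (covers 2 new) → pick Echo (covers 2 new) → pick Bravo (covers 1 new). Total picks: 4.

4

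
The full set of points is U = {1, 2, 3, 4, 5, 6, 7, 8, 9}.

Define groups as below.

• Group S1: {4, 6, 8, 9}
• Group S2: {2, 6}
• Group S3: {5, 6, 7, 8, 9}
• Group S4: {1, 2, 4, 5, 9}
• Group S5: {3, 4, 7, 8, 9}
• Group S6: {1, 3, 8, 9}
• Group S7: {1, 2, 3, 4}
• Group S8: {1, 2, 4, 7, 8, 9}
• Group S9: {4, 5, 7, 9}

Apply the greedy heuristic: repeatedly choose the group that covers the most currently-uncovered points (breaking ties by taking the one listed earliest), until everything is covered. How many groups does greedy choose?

Greedy: pick S8 (covers 6 new) → pick S3 (covers 2 new) → pick S5 (covers 1 new). Total picks: 3.
(The true minimum cover uses only 2 groups, so greedy is not optimal here.)

3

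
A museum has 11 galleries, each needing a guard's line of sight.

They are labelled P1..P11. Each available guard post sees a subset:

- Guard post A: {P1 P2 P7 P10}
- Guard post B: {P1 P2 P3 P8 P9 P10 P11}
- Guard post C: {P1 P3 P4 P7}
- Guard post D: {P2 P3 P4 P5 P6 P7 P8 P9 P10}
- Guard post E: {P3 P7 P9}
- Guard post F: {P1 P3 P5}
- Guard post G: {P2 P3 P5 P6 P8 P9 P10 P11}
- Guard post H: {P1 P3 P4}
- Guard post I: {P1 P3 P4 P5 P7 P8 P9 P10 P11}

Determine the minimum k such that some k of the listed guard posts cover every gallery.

D and I together: D ∪ I = {P1, P2, P3, P4, P5, P6, P7, P8, P9, P10, P11} — every gallery is covered.
No single guard post has all 11 galleries (the largest, D, has 9), so 2 is optimal.

2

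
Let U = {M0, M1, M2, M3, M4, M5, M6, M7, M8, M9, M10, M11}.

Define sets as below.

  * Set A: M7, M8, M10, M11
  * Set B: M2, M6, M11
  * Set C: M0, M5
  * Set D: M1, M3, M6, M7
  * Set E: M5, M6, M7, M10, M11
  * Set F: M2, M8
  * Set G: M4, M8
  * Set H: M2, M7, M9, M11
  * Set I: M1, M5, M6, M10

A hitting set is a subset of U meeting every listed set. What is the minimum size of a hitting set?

4

Take T = {M0, M6, M8, M9}. Each listed set contains at least one of these, so T is a hitting set of size 4.
No choice of 3 elements meets every set, so 4 is the minimum.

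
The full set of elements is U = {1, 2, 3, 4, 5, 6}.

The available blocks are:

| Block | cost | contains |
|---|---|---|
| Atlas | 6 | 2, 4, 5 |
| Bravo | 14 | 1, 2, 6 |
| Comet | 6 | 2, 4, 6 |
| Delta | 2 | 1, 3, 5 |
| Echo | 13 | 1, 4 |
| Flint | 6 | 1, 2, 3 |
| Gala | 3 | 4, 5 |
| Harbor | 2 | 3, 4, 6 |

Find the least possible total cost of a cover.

Comet, Delta together cover every element (Comet ∪ Delta = {1, 2, 3, 4, 5, 6}); total cost 6 + 2 = 8.
The greedy pick Delta, Harbor, Atlas costs 10; no covering selection beats 8.

8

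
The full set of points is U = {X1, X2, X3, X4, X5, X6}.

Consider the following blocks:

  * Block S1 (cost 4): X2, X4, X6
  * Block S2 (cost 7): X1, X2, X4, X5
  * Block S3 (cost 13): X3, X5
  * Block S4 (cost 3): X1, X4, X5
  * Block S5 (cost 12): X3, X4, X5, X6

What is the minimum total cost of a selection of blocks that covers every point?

19

S2, S5 together cover every point (S2 ∪ S5 = {X1, X2, X3, X4, X5, X6}); total cost 7 + 12 = 19.
No covering selection has total cost below 19.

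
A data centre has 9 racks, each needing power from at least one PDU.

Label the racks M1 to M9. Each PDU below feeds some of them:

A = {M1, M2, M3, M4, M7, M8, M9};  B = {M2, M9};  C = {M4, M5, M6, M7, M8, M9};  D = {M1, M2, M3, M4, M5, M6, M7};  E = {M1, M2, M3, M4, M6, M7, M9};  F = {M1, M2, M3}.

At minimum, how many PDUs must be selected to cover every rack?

2

C and F together: C ∪ F = {M1, M2, M3, M4, M5, M6, M7, M8, M9} — every rack is covered.
No single PDU has all 9 racks (the largest, A, has 7), so 2 is optimal.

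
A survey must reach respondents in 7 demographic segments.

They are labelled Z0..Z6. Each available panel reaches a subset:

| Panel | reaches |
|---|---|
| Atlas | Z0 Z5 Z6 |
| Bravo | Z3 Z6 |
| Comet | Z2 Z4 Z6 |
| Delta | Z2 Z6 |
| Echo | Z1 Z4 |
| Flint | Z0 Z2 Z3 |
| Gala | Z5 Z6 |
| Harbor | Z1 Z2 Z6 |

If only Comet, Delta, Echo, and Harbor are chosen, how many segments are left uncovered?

Union of Comet, Delta, Echo, Harbor = {Z1, Z2, Z4, Z6}.
Not covered: Z0, Z3, Z5 — 3 segments.

3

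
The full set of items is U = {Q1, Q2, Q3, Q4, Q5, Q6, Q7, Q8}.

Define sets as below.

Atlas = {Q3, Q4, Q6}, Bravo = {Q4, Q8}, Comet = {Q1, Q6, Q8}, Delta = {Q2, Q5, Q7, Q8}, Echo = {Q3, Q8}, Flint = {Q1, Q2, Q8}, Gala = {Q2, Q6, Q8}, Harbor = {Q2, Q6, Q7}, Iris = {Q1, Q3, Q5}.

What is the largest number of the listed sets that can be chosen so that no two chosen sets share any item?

3

Bravo, Harbor, Iris are pairwise disjoint (Bravo={Q4,Q8}; Harbor={Q2,Q6,Q7}; Iris={Q1,Q3,Q5}).
Every remaining set overlaps one of these, and no 4 of the listed sets are pairwise disjoint, so 3 is the maximum.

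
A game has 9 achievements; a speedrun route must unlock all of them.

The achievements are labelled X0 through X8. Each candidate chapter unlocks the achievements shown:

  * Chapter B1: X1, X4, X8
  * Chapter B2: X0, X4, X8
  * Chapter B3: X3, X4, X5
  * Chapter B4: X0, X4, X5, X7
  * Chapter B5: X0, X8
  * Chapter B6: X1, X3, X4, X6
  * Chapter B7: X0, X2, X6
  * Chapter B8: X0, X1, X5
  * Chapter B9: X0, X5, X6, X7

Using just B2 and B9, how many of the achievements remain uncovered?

3

Union of B2, B9 = {X0, X4, X5, X6, X7, X8}.
Not covered: X1, X2, X3 — 3 achievements.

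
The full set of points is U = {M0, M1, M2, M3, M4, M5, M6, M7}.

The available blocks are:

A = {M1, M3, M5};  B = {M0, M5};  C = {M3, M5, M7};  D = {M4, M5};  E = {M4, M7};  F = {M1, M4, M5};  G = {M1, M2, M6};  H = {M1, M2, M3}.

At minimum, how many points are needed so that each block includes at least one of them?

T = {M2, M5, M7} meets every block (each contains at least one member of T), and |T| = 3.
The blocks B, E, H are pairwise disjoint, so any hitting set needs a separate point for each — at least 3. Hence 3 is optimal.

3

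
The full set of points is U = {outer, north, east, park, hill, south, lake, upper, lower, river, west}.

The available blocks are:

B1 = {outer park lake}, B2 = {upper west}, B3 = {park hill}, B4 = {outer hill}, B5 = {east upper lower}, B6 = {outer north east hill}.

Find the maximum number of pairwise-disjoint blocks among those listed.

2

B1, B2 are pairwise disjoint (B1={outer,park,lake}; B2={upper,west}).
Every remaining block overlaps one of these, and no 3 of the listed blocks are pairwise disjoint, so 2 is the maximum.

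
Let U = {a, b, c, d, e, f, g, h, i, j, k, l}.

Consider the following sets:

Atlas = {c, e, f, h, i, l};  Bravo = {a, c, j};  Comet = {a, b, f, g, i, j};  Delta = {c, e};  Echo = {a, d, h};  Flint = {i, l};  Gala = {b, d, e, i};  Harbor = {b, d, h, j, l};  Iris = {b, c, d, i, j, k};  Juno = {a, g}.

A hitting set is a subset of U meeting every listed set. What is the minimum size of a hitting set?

4

Take T = {a, b, e, l}. Each listed set contains at least one of these, so T is a hitting set of size 4.
No choice of 3 points meets every set, so 4 is the minimum.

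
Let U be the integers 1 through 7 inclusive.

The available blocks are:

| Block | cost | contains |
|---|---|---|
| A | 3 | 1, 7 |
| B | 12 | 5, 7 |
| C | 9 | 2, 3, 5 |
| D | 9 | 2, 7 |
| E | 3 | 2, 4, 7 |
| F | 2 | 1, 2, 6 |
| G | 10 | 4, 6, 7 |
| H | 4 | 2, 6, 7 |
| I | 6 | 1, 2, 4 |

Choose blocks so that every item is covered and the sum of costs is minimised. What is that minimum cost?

C, E, F together cover every item (C ∪ E ∪ F = {1, 2, 3, 4, 5, 6, 7}); total cost 9 + 3 + 2 = 14.
No covering selection has total cost below 14.

14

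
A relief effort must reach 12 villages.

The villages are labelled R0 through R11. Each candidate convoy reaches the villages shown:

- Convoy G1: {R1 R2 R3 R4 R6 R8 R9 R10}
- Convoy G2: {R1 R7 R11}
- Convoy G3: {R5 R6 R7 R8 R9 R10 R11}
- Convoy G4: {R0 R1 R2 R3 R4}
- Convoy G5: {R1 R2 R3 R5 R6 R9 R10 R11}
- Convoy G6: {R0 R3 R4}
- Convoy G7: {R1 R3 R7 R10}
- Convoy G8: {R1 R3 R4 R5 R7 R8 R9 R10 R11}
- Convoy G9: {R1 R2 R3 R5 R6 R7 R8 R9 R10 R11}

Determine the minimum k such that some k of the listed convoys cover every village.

Take {G3, G4}. Their union is {R0, R1, R2, R3, R4, R5, R6, R7, R8, R9, R10, R11}, which is all 12 villages.
No single convoy has all 12 villages (the largest, G9, has 10), so 2 is optimal.

2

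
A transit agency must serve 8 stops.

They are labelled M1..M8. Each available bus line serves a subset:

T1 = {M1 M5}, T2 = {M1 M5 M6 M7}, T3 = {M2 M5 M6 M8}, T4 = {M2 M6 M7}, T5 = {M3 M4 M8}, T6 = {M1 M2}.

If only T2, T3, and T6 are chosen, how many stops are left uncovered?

Union of T2, T3, T6 = {M1, M2, M5, M6, M7, M8}.
Not covered: M3, M4 — 2 stops.

2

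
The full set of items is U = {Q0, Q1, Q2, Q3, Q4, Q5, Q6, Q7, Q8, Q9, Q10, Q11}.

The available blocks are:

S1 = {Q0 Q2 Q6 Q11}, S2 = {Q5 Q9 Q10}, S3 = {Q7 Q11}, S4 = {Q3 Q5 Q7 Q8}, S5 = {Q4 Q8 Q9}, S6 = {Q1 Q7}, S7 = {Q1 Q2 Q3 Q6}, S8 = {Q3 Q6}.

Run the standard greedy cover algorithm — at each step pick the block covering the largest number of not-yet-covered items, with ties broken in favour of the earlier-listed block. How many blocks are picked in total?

Greedy: pick S1 (covers 4 new) → pick S4 (covers 4 new) → pick S2 (covers 2 new) → pick S5 (covers 1 new) → pick S6 (covers 1 new). Total picks: 5.

5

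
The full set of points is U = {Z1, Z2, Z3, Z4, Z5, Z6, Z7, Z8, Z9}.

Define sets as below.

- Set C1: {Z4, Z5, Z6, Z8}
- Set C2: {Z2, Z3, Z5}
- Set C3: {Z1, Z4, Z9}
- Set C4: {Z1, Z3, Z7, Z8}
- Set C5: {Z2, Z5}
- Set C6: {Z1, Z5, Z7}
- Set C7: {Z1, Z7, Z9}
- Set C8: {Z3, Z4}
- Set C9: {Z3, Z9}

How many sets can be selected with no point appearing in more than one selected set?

C5, C7, C8 are pairwise disjoint (C5={Z2,Z5}; C7={Z1,Z7,Z9}; C8={Z3,Z4}).
Every remaining set overlaps one of these, and no 4 of the listed sets are pairwise disjoint, so 3 is the maximum.

3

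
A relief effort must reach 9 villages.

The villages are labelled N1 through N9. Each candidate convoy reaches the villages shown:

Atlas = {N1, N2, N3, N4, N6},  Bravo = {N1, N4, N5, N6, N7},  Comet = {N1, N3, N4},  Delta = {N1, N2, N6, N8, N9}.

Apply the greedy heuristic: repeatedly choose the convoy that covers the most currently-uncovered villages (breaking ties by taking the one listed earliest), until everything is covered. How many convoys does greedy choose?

Greedy: pick Atlas (covers 5 new) → pick Bravo (covers 2 new) → pick Delta (covers 2 new). Total picks: 3.

3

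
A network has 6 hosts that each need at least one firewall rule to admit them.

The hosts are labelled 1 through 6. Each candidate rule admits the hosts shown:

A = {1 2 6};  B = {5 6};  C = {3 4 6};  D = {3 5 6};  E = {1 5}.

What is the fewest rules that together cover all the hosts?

A and B and C together: A ∪ B ∪ C = {1, 2, 3, 4, 5, 6} — every host is covered.
Only A contains 2, so A is forced; the remaining 3 hosts need at least 2 more rules (each remaining rule adds at most 2) — so at least 3 rules are needed, and 3 is optimal.

3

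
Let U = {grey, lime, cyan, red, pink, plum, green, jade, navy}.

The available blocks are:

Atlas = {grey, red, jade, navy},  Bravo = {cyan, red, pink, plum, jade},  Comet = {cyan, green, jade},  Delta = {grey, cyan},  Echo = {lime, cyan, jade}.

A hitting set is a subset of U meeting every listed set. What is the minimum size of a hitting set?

2

H = {cyan, red} meets every block (each contains at least one member of H), and |H| = 2.
No single point lies in every block, so at least 2 are needed and 2 is optimal.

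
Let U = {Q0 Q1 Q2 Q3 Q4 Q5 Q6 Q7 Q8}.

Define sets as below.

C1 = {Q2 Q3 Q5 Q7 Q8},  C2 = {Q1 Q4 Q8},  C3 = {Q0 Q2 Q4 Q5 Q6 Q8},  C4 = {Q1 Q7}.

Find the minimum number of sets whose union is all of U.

3

C1 and C3 and C4 together: C1 ∪ C3 ∪ C4 = {Q0, Q1, Q2, Q3, Q4, Q5, Q6, Q7, Q8} — every point is covered.
Only C3 contains Q0, so C3 is forced; the remaining 3 points need at least 2 more sets (each remaining set adds at most 2) — so at least 3 sets are needed, and 3 is optimal.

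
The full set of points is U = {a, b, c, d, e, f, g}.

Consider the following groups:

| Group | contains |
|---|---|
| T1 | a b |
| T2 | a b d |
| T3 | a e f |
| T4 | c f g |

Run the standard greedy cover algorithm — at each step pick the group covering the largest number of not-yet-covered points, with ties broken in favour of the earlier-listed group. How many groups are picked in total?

Greedy: pick T2 (covers 3 new) → pick T4 (covers 3 new) → pick T3 (covers 1 new). Total picks: 3.

3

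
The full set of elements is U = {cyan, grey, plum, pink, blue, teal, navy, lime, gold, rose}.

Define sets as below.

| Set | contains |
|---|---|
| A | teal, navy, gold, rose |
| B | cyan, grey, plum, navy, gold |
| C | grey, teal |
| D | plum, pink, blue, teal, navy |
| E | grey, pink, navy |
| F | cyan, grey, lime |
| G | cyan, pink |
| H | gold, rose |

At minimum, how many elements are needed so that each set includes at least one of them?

3

T = {grey, pink, rose} meets every set (each contains at least one member of T), and |T| = 3.
The sets D, F, H are pairwise disjoint, so any hitting set needs a separate element for each — at least 3. Hence 3 is optimal.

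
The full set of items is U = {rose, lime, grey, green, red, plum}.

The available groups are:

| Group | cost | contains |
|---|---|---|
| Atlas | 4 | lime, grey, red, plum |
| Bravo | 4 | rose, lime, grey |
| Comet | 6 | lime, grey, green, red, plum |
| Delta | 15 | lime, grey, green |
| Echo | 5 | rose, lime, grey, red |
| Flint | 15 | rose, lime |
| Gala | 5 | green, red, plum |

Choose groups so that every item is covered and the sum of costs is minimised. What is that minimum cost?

9

Bravo, Gala together cover every item (Bravo ∪ Gala = {rose, lime, grey, green, red, plum}); total cost 4 + 5 = 9.
The greedy pick Atlas, Bravo, Gala costs 13; no covering selection beats 9.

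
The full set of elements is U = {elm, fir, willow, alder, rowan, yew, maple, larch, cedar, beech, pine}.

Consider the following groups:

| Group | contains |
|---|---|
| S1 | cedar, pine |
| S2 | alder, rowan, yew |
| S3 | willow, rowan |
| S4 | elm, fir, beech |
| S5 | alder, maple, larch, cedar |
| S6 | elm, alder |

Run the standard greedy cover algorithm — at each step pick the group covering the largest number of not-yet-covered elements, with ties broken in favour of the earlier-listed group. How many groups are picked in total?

Greedy: pick S5 (covers 4 new) → pick S4 (covers 3 new) → pick S2 (covers 2 new) → pick S1 (covers 1 new) → pick S3 (covers 1 new). Total picks: 5.

5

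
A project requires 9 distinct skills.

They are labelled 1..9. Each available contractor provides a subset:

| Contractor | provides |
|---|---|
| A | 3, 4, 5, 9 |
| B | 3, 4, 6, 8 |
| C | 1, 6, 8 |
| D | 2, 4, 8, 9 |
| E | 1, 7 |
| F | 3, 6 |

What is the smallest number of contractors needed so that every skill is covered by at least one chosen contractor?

4

A and B and D and E together: A ∪ B ∪ D ∪ E = {1, 2, 3, 4, 5, 6, 7, 8, 9} — every skill is covered.
Only D contains 2, so D is forced; the remaining 5 skills need at least 3 more contractors (each remaining contractor adds at most 2) — so at least 4 contractors are needed, and 4 is optimal.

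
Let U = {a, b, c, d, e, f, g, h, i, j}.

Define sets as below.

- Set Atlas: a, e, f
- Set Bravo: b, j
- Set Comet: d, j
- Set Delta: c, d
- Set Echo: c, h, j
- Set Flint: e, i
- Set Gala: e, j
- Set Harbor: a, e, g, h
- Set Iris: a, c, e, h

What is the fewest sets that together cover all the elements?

5

Atlas, Bravo, Delta, Flint, and Harbor cover everything between them: the union {a, b, c, d, e, f, g, h, i, j} is all of U.
No 4 of the 9 sets cover everything (all 126 combinations miss at least one element), so 5 is optimal.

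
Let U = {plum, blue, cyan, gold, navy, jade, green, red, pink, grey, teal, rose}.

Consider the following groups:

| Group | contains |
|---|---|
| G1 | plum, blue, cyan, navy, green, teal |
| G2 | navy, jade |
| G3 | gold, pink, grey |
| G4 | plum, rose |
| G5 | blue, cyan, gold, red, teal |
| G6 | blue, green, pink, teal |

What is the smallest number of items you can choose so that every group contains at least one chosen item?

Take H = {blue, gold, jade, rose}. Each listed group contains at least one of these, so H is a hitting set of size 4.
No choice of 3 items meets every group, so 4 is the minimum.

4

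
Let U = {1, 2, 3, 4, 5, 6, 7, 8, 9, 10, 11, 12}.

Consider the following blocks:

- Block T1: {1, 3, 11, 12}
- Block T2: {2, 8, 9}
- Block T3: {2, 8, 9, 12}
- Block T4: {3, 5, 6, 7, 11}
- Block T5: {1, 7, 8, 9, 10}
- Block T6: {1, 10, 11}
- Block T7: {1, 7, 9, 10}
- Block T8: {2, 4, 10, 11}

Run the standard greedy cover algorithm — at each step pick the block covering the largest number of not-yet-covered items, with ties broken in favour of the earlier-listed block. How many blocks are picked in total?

Greedy: pick T4 (covers 5 new) → pick T3 (covers 4 new) → pick T5 (covers 2 new) → pick T8 (covers 1 new). Total picks: 4.

4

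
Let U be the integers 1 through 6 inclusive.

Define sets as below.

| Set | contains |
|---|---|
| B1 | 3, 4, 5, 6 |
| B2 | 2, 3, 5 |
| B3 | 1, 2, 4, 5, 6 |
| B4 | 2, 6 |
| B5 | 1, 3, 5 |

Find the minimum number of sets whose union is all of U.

2

B3 and B5 cover everything between them: the union {1, 2, 3, 4, 5, 6} is all of U.
No single set has all 6 points (the largest, B3, has 5), so 2 is optimal.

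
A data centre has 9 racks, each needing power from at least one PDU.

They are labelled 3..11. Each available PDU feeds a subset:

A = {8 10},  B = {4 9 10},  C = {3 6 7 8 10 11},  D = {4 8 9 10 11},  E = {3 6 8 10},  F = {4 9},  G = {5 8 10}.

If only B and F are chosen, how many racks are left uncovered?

Union of B, F = {4, 9, 10}.
Not covered: 3, 5, 6, 7, 8, 11 — 6 racks.

6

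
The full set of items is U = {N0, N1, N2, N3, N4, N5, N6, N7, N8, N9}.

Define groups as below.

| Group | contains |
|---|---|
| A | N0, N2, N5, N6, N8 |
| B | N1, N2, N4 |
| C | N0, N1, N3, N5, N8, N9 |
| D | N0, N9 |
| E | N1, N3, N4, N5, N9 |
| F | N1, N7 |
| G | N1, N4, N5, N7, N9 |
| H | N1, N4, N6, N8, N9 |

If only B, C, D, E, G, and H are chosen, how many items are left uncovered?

0

Union of B, C, D, E, G, H = {N0, N1, N2, N3, N4, N5, N6, N7, N8, N9} — that's every item, so 0 are uncovered.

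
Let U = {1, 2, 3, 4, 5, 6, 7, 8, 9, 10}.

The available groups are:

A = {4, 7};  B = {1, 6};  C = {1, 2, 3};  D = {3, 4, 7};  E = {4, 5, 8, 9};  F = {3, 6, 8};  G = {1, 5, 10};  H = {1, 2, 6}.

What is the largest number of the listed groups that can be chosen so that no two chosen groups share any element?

A, F, G are pairwise disjoint (A={4,7}; F={3,6,8}; G={1,5,10}).
Every remaining group overlaps one of these, and no 4 of the listed groups are pairwise disjoint, so 3 is the maximum.

3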